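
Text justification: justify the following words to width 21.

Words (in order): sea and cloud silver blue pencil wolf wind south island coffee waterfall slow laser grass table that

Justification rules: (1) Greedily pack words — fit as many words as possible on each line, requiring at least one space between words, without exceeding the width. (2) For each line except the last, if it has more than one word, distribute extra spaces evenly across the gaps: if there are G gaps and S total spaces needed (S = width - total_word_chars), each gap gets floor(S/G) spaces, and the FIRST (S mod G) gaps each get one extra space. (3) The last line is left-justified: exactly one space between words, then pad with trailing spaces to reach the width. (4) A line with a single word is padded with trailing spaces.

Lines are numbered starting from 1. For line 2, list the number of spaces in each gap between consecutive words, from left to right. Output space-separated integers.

Line 1: ['sea', 'and', 'cloud', 'silver'] (min_width=20, slack=1)
Line 2: ['blue', 'pencil', 'wolf', 'wind'] (min_width=21, slack=0)
Line 3: ['south', 'island', 'coffee'] (min_width=19, slack=2)
Line 4: ['waterfall', 'slow', 'laser'] (min_width=20, slack=1)
Line 5: ['grass', 'table', 'that'] (min_width=16, slack=5)

Answer: 1 1 1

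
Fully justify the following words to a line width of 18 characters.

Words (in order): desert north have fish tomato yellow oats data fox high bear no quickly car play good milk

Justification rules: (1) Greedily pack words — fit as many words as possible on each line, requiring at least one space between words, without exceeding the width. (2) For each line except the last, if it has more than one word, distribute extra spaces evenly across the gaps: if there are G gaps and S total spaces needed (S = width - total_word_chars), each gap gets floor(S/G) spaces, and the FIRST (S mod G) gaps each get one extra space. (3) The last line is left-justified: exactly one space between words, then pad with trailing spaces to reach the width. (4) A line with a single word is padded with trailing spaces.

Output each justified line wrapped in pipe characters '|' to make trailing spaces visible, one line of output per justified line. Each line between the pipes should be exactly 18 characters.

Line 1: ['desert', 'north', 'have'] (min_width=17, slack=1)
Line 2: ['fish', 'tomato', 'yellow'] (min_width=18, slack=0)
Line 3: ['oats', 'data', 'fox', 'high'] (min_width=18, slack=0)
Line 4: ['bear', 'no', 'quickly'] (min_width=15, slack=3)
Line 5: ['car', 'play', 'good', 'milk'] (min_width=18, slack=0)

Answer: |desert  north have|
|fish tomato yellow|
|oats data fox high|
|bear   no  quickly|
|car play good milk|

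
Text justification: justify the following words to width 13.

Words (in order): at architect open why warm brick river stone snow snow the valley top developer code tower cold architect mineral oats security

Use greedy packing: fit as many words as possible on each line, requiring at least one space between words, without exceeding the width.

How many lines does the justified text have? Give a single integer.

Line 1: ['at', 'architect'] (min_width=12, slack=1)
Line 2: ['open', 'why', 'warm'] (min_width=13, slack=0)
Line 3: ['brick', 'river'] (min_width=11, slack=2)
Line 4: ['stone', 'snow'] (min_width=10, slack=3)
Line 5: ['snow', 'the'] (min_width=8, slack=5)
Line 6: ['valley', 'top'] (min_width=10, slack=3)
Line 7: ['developer'] (min_width=9, slack=4)
Line 8: ['code', 'tower'] (min_width=10, slack=3)
Line 9: ['cold'] (min_width=4, slack=9)
Line 10: ['architect'] (min_width=9, slack=4)
Line 11: ['mineral', 'oats'] (min_width=12, slack=1)
Line 12: ['security'] (min_width=8, slack=5)
Total lines: 12

Answer: 12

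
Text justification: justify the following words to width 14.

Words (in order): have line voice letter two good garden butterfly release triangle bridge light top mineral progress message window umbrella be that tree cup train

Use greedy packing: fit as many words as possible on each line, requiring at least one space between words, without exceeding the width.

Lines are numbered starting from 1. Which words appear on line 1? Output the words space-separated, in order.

Answer: have line

Derivation:
Line 1: ['have', 'line'] (min_width=9, slack=5)
Line 2: ['voice', 'letter'] (min_width=12, slack=2)
Line 3: ['two', 'good'] (min_width=8, slack=6)
Line 4: ['garden'] (min_width=6, slack=8)
Line 5: ['butterfly'] (min_width=9, slack=5)
Line 6: ['release'] (min_width=7, slack=7)
Line 7: ['triangle'] (min_width=8, slack=6)
Line 8: ['bridge', 'light'] (min_width=12, slack=2)
Line 9: ['top', 'mineral'] (min_width=11, slack=3)
Line 10: ['progress'] (min_width=8, slack=6)
Line 11: ['message', 'window'] (min_width=14, slack=0)
Line 12: ['umbrella', 'be'] (min_width=11, slack=3)
Line 13: ['that', 'tree', 'cup'] (min_width=13, slack=1)
Line 14: ['train'] (min_width=5, slack=9)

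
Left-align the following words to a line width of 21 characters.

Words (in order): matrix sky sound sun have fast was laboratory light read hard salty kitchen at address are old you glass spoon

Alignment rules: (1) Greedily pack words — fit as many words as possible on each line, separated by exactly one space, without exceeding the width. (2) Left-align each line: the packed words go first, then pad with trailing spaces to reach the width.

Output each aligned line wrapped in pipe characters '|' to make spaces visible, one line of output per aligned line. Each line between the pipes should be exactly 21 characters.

Answer: |matrix sky sound sun |
|have fast was        |
|laboratory light read|
|hard salty kitchen at|
|address are old you  |
|glass spoon          |

Derivation:
Line 1: ['matrix', 'sky', 'sound', 'sun'] (min_width=20, slack=1)
Line 2: ['have', 'fast', 'was'] (min_width=13, slack=8)
Line 3: ['laboratory', 'light', 'read'] (min_width=21, slack=0)
Line 4: ['hard', 'salty', 'kitchen', 'at'] (min_width=21, slack=0)
Line 5: ['address', 'are', 'old', 'you'] (min_width=19, slack=2)
Line 6: ['glass', 'spoon'] (min_width=11, slack=10)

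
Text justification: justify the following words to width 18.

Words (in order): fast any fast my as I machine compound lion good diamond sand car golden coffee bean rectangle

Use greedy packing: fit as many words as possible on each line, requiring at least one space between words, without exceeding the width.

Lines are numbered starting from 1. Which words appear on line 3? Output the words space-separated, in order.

Line 1: ['fast', 'any', 'fast', 'my'] (min_width=16, slack=2)
Line 2: ['as', 'I', 'machine'] (min_width=12, slack=6)
Line 3: ['compound', 'lion', 'good'] (min_width=18, slack=0)
Line 4: ['diamond', 'sand', 'car'] (min_width=16, slack=2)
Line 5: ['golden', 'coffee', 'bean'] (min_width=18, slack=0)
Line 6: ['rectangle'] (min_width=9, slack=9)

Answer: compound lion good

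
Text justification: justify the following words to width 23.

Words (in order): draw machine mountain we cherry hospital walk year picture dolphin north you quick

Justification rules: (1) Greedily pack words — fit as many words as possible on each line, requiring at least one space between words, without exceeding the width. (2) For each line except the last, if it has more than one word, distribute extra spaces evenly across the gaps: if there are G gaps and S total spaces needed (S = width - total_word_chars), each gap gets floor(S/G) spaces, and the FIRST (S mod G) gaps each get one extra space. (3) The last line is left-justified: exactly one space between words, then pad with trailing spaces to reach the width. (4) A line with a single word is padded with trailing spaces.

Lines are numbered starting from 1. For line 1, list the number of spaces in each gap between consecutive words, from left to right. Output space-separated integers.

Line 1: ['draw', 'machine', 'mountain'] (min_width=21, slack=2)
Line 2: ['we', 'cherry', 'hospital', 'walk'] (min_width=23, slack=0)
Line 3: ['year', 'picture', 'dolphin'] (min_width=20, slack=3)
Line 4: ['north', 'you', 'quick'] (min_width=15, slack=8)

Answer: 2 2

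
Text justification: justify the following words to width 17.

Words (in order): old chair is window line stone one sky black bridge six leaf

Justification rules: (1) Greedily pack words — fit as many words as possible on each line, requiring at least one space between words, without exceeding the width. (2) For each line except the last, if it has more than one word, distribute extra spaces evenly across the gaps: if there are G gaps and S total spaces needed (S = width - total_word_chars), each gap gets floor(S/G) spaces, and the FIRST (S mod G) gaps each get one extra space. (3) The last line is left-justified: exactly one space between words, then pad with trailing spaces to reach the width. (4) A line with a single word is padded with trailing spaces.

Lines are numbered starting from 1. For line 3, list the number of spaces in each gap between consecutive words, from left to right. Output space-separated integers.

Line 1: ['old', 'chair', 'is'] (min_width=12, slack=5)
Line 2: ['window', 'line', 'stone'] (min_width=17, slack=0)
Line 3: ['one', 'sky', 'black'] (min_width=13, slack=4)
Line 4: ['bridge', 'six', 'leaf'] (min_width=15, slack=2)

Answer: 3 3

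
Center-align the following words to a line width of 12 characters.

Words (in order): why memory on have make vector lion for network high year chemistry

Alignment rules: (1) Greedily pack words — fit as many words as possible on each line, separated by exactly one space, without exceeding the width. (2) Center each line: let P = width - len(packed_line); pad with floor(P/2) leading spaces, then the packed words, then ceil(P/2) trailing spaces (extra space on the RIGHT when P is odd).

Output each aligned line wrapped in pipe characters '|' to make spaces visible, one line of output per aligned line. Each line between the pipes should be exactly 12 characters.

Line 1: ['why', 'memory'] (min_width=10, slack=2)
Line 2: ['on', 'have', 'make'] (min_width=12, slack=0)
Line 3: ['vector', 'lion'] (min_width=11, slack=1)
Line 4: ['for', 'network'] (min_width=11, slack=1)
Line 5: ['high', 'year'] (min_width=9, slack=3)
Line 6: ['chemistry'] (min_width=9, slack=3)

Answer: | why memory |
|on have make|
|vector lion |
|for network |
| high year  |
| chemistry  |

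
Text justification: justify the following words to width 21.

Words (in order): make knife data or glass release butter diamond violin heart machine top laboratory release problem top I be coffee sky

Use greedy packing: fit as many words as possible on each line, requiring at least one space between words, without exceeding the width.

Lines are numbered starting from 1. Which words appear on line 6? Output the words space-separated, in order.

Line 1: ['make', 'knife', 'data', 'or'] (min_width=18, slack=3)
Line 2: ['glass', 'release', 'butter'] (min_width=20, slack=1)
Line 3: ['diamond', 'violin', 'heart'] (min_width=20, slack=1)
Line 4: ['machine', 'top'] (min_width=11, slack=10)
Line 5: ['laboratory', 'release'] (min_width=18, slack=3)
Line 6: ['problem', 'top', 'I', 'be'] (min_width=16, slack=5)
Line 7: ['coffee', 'sky'] (min_width=10, slack=11)

Answer: problem top I be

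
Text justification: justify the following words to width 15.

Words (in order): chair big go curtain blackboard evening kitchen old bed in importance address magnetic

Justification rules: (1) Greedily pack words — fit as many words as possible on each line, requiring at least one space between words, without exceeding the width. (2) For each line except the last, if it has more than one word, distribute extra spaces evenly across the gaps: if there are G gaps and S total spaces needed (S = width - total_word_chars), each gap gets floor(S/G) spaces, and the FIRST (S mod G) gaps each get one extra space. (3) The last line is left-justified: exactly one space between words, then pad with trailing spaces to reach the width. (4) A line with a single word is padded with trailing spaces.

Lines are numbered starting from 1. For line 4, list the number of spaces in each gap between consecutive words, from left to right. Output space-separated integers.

Answer: 1

Derivation:
Line 1: ['chair', 'big', 'go'] (min_width=12, slack=3)
Line 2: ['curtain'] (min_width=7, slack=8)
Line 3: ['blackboard'] (min_width=10, slack=5)
Line 4: ['evening', 'kitchen'] (min_width=15, slack=0)
Line 5: ['old', 'bed', 'in'] (min_width=10, slack=5)
Line 6: ['importance'] (min_width=10, slack=5)
Line 7: ['address'] (min_width=7, slack=8)
Line 8: ['magnetic'] (min_width=8, slack=7)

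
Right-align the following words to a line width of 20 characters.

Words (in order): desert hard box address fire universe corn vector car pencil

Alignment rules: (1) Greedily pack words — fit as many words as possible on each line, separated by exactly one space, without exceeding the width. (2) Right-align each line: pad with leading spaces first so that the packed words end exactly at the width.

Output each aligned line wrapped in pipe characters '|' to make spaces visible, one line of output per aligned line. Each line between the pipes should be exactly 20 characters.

Line 1: ['desert', 'hard', 'box'] (min_width=15, slack=5)
Line 2: ['address', 'fire'] (min_width=12, slack=8)
Line 3: ['universe', 'corn', 'vector'] (min_width=20, slack=0)
Line 4: ['car', 'pencil'] (min_width=10, slack=10)

Answer: |     desert hard box|
|        address fire|
|universe corn vector|
|          car pencil|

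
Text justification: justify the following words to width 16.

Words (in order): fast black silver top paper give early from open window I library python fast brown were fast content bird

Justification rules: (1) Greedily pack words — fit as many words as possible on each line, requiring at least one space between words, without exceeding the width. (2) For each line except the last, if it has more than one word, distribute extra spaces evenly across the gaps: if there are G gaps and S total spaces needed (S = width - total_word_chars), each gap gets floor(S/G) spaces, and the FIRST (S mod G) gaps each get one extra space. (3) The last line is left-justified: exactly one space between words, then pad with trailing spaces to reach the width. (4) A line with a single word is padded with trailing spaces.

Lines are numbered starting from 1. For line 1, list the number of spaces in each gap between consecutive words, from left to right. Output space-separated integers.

Line 1: ['fast', 'black'] (min_width=10, slack=6)
Line 2: ['silver', 'top', 'paper'] (min_width=16, slack=0)
Line 3: ['give', 'early', 'from'] (min_width=15, slack=1)
Line 4: ['open', 'window', 'I'] (min_width=13, slack=3)
Line 5: ['library', 'python'] (min_width=14, slack=2)
Line 6: ['fast', 'brown', 'were'] (min_width=15, slack=1)
Line 7: ['fast', 'content'] (min_width=12, slack=4)
Line 8: ['bird'] (min_width=4, slack=12)

Answer: 7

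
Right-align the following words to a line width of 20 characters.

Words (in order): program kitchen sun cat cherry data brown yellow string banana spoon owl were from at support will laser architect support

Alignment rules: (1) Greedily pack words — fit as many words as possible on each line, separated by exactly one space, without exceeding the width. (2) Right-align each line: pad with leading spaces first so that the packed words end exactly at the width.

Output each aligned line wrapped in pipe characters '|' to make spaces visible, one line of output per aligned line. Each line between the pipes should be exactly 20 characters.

Line 1: ['program', 'kitchen', 'sun'] (min_width=19, slack=1)
Line 2: ['cat', 'cherry', 'data'] (min_width=15, slack=5)
Line 3: ['brown', 'yellow', 'string'] (min_width=19, slack=1)
Line 4: ['banana', 'spoon', 'owl'] (min_width=16, slack=4)
Line 5: ['were', 'from', 'at', 'support'] (min_width=20, slack=0)
Line 6: ['will', 'laser', 'architect'] (min_width=20, slack=0)
Line 7: ['support'] (min_width=7, slack=13)

Answer: | program kitchen sun|
|     cat cherry data|
| brown yellow string|
|    banana spoon owl|
|were from at support|
|will laser architect|
|             support|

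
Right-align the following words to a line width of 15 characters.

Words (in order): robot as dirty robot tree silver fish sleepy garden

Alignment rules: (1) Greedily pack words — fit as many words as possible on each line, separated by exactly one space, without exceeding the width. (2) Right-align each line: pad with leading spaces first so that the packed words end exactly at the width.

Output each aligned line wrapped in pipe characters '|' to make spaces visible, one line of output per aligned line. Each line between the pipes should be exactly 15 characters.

Line 1: ['robot', 'as', 'dirty'] (min_width=14, slack=1)
Line 2: ['robot', 'tree'] (min_width=10, slack=5)
Line 3: ['silver', 'fish'] (min_width=11, slack=4)
Line 4: ['sleepy', 'garden'] (min_width=13, slack=2)

Answer: | robot as dirty|
|     robot tree|
|    silver fish|
|  sleepy garden|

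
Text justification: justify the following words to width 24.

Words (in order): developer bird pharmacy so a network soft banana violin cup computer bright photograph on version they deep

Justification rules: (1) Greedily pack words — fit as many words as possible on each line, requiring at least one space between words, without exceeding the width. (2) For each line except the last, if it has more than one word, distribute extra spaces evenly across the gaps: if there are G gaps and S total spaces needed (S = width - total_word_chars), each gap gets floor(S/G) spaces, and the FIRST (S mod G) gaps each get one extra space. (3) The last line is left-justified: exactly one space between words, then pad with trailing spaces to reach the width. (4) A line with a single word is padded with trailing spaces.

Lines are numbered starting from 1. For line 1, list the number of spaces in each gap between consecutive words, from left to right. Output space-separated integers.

Answer: 2 1

Derivation:
Line 1: ['developer', 'bird', 'pharmacy'] (min_width=23, slack=1)
Line 2: ['so', 'a', 'network', 'soft', 'banana'] (min_width=24, slack=0)
Line 3: ['violin', 'cup', 'computer'] (min_width=19, slack=5)
Line 4: ['bright', 'photograph', 'on'] (min_width=20, slack=4)
Line 5: ['version', 'they', 'deep'] (min_width=17, slack=7)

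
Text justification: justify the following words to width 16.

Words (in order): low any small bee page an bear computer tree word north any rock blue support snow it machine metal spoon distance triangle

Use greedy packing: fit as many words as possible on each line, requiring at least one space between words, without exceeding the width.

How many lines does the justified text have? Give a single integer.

Line 1: ['low', 'any', 'small'] (min_width=13, slack=3)
Line 2: ['bee', 'page', 'an', 'bear'] (min_width=16, slack=0)
Line 3: ['computer', 'tree'] (min_width=13, slack=3)
Line 4: ['word', 'north', 'any'] (min_width=14, slack=2)
Line 5: ['rock', 'blue'] (min_width=9, slack=7)
Line 6: ['support', 'snow', 'it'] (min_width=15, slack=1)
Line 7: ['machine', 'metal'] (min_width=13, slack=3)
Line 8: ['spoon', 'distance'] (min_width=14, slack=2)
Line 9: ['triangle'] (min_width=8, slack=8)
Total lines: 9

Answer: 9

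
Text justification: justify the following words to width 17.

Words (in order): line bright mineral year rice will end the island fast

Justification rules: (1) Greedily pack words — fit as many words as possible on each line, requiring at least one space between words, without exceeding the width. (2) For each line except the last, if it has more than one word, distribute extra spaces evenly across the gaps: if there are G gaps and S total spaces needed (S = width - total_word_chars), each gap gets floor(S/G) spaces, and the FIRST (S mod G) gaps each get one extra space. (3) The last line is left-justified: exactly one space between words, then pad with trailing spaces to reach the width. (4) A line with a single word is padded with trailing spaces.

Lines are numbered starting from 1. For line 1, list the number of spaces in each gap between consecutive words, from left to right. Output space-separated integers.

Line 1: ['line', 'bright'] (min_width=11, slack=6)
Line 2: ['mineral', 'year', 'rice'] (min_width=17, slack=0)
Line 3: ['will', 'end', 'the'] (min_width=12, slack=5)
Line 4: ['island', 'fast'] (min_width=11, slack=6)

Answer: 7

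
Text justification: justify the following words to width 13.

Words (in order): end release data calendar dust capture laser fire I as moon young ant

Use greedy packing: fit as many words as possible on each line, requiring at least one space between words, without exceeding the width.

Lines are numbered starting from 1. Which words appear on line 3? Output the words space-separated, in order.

Answer: dust capture

Derivation:
Line 1: ['end', 'release'] (min_width=11, slack=2)
Line 2: ['data', 'calendar'] (min_width=13, slack=0)
Line 3: ['dust', 'capture'] (min_width=12, slack=1)
Line 4: ['laser', 'fire', 'I'] (min_width=12, slack=1)
Line 5: ['as', 'moon', 'young'] (min_width=13, slack=0)
Line 6: ['ant'] (min_width=3, slack=10)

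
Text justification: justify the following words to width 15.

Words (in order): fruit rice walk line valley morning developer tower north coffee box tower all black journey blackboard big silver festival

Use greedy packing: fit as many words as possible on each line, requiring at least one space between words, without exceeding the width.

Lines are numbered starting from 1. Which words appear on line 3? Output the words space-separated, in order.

Line 1: ['fruit', 'rice', 'walk'] (min_width=15, slack=0)
Line 2: ['line', 'valley'] (min_width=11, slack=4)
Line 3: ['morning'] (min_width=7, slack=8)
Line 4: ['developer', 'tower'] (min_width=15, slack=0)
Line 5: ['north', 'coffee'] (min_width=12, slack=3)
Line 6: ['box', 'tower', 'all'] (min_width=13, slack=2)
Line 7: ['black', 'journey'] (min_width=13, slack=2)
Line 8: ['blackboard', 'big'] (min_width=14, slack=1)
Line 9: ['silver', 'festival'] (min_width=15, slack=0)

Answer: morning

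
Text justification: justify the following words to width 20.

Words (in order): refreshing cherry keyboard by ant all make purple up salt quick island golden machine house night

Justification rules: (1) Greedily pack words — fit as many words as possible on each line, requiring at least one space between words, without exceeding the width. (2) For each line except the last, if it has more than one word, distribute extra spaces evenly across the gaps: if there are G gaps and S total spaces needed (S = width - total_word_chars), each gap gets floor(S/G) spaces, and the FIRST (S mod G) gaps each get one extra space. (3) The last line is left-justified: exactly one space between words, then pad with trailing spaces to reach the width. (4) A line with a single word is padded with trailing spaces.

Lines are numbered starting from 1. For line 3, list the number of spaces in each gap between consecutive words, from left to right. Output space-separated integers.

Line 1: ['refreshing', 'cherry'] (min_width=17, slack=3)
Line 2: ['keyboard', 'by', 'ant', 'all'] (min_width=19, slack=1)
Line 3: ['make', 'purple', 'up', 'salt'] (min_width=19, slack=1)
Line 4: ['quick', 'island', 'golden'] (min_width=19, slack=1)
Line 5: ['machine', 'house', 'night'] (min_width=19, slack=1)

Answer: 2 1 1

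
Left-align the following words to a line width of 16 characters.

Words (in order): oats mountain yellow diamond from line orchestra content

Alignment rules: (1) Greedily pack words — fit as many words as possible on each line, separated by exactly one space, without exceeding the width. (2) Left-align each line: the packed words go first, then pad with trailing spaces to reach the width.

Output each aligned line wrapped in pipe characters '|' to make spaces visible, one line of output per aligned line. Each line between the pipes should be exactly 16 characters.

Answer: |oats mountain   |
|yellow diamond  |
|from line       |
|orchestra       |
|content         |

Derivation:
Line 1: ['oats', 'mountain'] (min_width=13, slack=3)
Line 2: ['yellow', 'diamond'] (min_width=14, slack=2)
Line 3: ['from', 'line'] (min_width=9, slack=7)
Line 4: ['orchestra'] (min_width=9, slack=7)
Line 5: ['content'] (min_width=7, slack=9)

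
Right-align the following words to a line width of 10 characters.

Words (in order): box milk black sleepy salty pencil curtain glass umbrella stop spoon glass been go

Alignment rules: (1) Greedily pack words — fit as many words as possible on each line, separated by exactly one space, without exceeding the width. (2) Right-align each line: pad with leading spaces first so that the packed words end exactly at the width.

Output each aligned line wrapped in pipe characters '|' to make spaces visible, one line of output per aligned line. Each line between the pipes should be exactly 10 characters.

Line 1: ['box', 'milk'] (min_width=8, slack=2)
Line 2: ['black'] (min_width=5, slack=5)
Line 3: ['sleepy'] (min_width=6, slack=4)
Line 4: ['salty'] (min_width=5, slack=5)
Line 5: ['pencil'] (min_width=6, slack=4)
Line 6: ['curtain'] (min_width=7, slack=3)
Line 7: ['glass'] (min_width=5, slack=5)
Line 8: ['umbrella'] (min_width=8, slack=2)
Line 9: ['stop', 'spoon'] (min_width=10, slack=0)
Line 10: ['glass', 'been'] (min_width=10, slack=0)
Line 11: ['go'] (min_width=2, slack=8)

Answer: |  box milk|
|     black|
|    sleepy|
|     salty|
|    pencil|
|   curtain|
|     glass|
|  umbrella|
|stop spoon|
|glass been|
|        go|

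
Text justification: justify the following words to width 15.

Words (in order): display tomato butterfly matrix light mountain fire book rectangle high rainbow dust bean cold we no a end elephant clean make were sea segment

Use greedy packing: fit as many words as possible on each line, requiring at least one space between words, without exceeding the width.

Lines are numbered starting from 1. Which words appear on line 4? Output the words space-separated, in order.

Line 1: ['display', 'tomato'] (min_width=14, slack=1)
Line 2: ['butterfly'] (min_width=9, slack=6)
Line 3: ['matrix', 'light'] (min_width=12, slack=3)
Line 4: ['mountain', 'fire'] (min_width=13, slack=2)
Line 5: ['book', 'rectangle'] (min_width=14, slack=1)
Line 6: ['high', 'rainbow'] (min_width=12, slack=3)
Line 7: ['dust', 'bean', 'cold'] (min_width=14, slack=1)
Line 8: ['we', 'no', 'a', 'end'] (min_width=11, slack=4)
Line 9: ['elephant', 'clean'] (min_width=14, slack=1)
Line 10: ['make', 'were', 'sea'] (min_width=13, slack=2)
Line 11: ['segment'] (min_width=7, slack=8)

Answer: mountain fire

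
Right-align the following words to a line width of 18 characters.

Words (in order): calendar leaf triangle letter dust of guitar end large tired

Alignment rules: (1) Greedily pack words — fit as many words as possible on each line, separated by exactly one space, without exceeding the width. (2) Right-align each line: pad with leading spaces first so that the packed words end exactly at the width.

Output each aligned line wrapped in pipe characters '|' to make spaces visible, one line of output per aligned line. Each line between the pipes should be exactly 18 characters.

Line 1: ['calendar', 'leaf'] (min_width=13, slack=5)
Line 2: ['triangle', 'letter'] (min_width=15, slack=3)
Line 3: ['dust', 'of', 'guitar', 'end'] (min_width=18, slack=0)
Line 4: ['large', 'tired'] (min_width=11, slack=7)

Answer: |     calendar leaf|
|   triangle letter|
|dust of guitar end|
|       large tired|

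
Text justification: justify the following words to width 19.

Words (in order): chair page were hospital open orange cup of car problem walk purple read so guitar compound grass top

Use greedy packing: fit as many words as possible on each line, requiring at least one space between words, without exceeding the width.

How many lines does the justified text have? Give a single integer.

Answer: 6

Derivation:
Line 1: ['chair', 'page', 'were'] (min_width=15, slack=4)
Line 2: ['hospital', 'open'] (min_width=13, slack=6)
Line 3: ['orange', 'cup', 'of', 'car'] (min_width=17, slack=2)
Line 4: ['problem', 'walk', 'purple'] (min_width=19, slack=0)
Line 5: ['read', 'so', 'guitar'] (min_width=14, slack=5)
Line 6: ['compound', 'grass', 'top'] (min_width=18, slack=1)
Total lines: 6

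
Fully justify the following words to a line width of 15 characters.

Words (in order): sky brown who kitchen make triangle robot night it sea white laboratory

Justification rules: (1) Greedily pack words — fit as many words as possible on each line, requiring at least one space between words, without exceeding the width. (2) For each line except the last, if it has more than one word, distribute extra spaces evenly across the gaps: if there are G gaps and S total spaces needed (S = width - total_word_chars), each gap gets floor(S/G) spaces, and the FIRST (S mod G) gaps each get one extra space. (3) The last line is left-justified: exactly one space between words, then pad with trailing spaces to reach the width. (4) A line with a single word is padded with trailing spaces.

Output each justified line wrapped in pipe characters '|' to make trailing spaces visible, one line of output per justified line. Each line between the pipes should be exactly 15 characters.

Line 1: ['sky', 'brown', 'who'] (min_width=13, slack=2)
Line 2: ['kitchen', 'make'] (min_width=12, slack=3)
Line 3: ['triangle', 'robot'] (min_width=14, slack=1)
Line 4: ['night', 'it', 'sea'] (min_width=12, slack=3)
Line 5: ['white'] (min_width=5, slack=10)
Line 6: ['laboratory'] (min_width=10, slack=5)

Answer: |sky  brown  who|
|kitchen    make|
|triangle  robot|
|night   it  sea|
|white          |
|laboratory     |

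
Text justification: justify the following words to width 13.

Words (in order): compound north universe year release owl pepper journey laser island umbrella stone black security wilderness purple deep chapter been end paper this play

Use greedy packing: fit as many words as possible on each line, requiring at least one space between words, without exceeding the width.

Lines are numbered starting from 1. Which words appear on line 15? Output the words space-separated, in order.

Answer: this play

Derivation:
Line 1: ['compound'] (min_width=8, slack=5)
Line 2: ['north'] (min_width=5, slack=8)
Line 3: ['universe', 'year'] (min_width=13, slack=0)
Line 4: ['release', 'owl'] (min_width=11, slack=2)
Line 5: ['pepper'] (min_width=6, slack=7)
Line 6: ['journey', 'laser'] (min_width=13, slack=0)
Line 7: ['island'] (min_width=6, slack=7)
Line 8: ['umbrella'] (min_width=8, slack=5)
Line 9: ['stone', 'black'] (min_width=11, slack=2)
Line 10: ['security'] (min_width=8, slack=5)
Line 11: ['wilderness'] (min_width=10, slack=3)
Line 12: ['purple', 'deep'] (min_width=11, slack=2)
Line 13: ['chapter', 'been'] (min_width=12, slack=1)
Line 14: ['end', 'paper'] (min_width=9, slack=4)
Line 15: ['this', 'play'] (min_width=9, slack=4)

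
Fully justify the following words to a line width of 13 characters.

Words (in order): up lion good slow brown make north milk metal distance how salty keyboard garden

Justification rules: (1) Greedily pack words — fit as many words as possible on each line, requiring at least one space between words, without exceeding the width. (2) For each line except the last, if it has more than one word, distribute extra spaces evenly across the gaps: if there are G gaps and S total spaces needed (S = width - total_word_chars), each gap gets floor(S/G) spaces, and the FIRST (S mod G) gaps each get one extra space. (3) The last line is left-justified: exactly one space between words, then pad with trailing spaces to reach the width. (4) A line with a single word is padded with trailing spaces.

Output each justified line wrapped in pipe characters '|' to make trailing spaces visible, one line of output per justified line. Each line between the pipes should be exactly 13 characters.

Line 1: ['up', 'lion', 'good'] (min_width=12, slack=1)
Line 2: ['slow', 'brown'] (min_width=10, slack=3)
Line 3: ['make', 'north'] (min_width=10, slack=3)
Line 4: ['milk', 'metal'] (min_width=10, slack=3)
Line 5: ['distance', 'how'] (min_width=12, slack=1)
Line 6: ['salty'] (min_width=5, slack=8)
Line 7: ['keyboard'] (min_width=8, slack=5)
Line 8: ['garden'] (min_width=6, slack=7)

Answer: |up  lion good|
|slow    brown|
|make    north|
|milk    metal|
|distance  how|
|salty        |
|keyboard     |
|garden       |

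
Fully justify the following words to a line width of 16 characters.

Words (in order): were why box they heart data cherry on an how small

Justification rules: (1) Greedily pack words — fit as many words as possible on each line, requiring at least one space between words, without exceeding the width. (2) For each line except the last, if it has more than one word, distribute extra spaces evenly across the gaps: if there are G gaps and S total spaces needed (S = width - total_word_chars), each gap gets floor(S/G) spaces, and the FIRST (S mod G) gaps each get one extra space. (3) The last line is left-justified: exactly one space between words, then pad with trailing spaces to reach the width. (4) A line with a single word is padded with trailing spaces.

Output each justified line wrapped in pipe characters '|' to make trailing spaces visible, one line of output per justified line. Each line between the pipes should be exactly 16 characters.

Line 1: ['were', 'why', 'box'] (min_width=12, slack=4)
Line 2: ['they', 'heart', 'data'] (min_width=15, slack=1)
Line 3: ['cherry', 'on', 'an', 'how'] (min_width=16, slack=0)
Line 4: ['small'] (min_width=5, slack=11)

Answer: |were   why   box|
|they  heart data|
|cherry on an how|
|small           |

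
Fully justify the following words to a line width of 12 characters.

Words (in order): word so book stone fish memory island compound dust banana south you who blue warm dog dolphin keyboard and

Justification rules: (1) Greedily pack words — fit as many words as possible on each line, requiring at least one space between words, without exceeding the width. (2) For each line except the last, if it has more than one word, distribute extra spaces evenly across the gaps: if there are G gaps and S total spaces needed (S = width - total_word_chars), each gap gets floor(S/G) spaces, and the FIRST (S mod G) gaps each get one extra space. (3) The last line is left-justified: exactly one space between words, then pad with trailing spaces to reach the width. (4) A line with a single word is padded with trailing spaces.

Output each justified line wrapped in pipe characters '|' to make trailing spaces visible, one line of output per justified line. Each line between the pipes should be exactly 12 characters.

Line 1: ['word', 'so', 'book'] (min_width=12, slack=0)
Line 2: ['stone', 'fish'] (min_width=10, slack=2)
Line 3: ['memory'] (min_width=6, slack=6)
Line 4: ['island'] (min_width=6, slack=6)
Line 5: ['compound'] (min_width=8, slack=4)
Line 6: ['dust', 'banana'] (min_width=11, slack=1)
Line 7: ['south', 'you'] (min_width=9, slack=3)
Line 8: ['who', 'blue'] (min_width=8, slack=4)
Line 9: ['warm', 'dog'] (min_width=8, slack=4)
Line 10: ['dolphin'] (min_width=7, slack=5)
Line 11: ['keyboard', 'and'] (min_width=12, slack=0)

Answer: |word so book|
|stone   fish|
|memory      |
|island      |
|compound    |
|dust  banana|
|south    you|
|who     blue|
|warm     dog|
|dolphin     |
|keyboard and|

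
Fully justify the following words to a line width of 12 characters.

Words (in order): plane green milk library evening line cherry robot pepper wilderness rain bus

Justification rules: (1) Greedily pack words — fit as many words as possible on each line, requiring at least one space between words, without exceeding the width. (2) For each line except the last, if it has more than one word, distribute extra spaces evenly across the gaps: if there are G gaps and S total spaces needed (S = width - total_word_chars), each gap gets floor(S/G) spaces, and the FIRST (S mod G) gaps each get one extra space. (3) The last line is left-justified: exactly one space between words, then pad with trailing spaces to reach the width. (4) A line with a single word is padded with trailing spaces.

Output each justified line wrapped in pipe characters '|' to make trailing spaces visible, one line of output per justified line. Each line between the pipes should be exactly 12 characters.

Answer: |plane  green|
|milk library|
|evening line|
|cherry robot|
|pepper      |
|wilderness  |
|rain bus    |

Derivation:
Line 1: ['plane', 'green'] (min_width=11, slack=1)
Line 2: ['milk', 'library'] (min_width=12, slack=0)
Line 3: ['evening', 'line'] (min_width=12, slack=0)
Line 4: ['cherry', 'robot'] (min_width=12, slack=0)
Line 5: ['pepper'] (min_width=6, slack=6)
Line 6: ['wilderness'] (min_width=10, slack=2)
Line 7: ['rain', 'bus'] (min_width=8, slack=4)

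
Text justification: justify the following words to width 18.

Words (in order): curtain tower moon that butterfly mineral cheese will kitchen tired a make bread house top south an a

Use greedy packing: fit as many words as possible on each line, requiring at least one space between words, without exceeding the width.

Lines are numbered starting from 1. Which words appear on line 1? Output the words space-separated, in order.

Line 1: ['curtain', 'tower', 'moon'] (min_width=18, slack=0)
Line 2: ['that', 'butterfly'] (min_width=14, slack=4)
Line 3: ['mineral', 'cheese'] (min_width=14, slack=4)
Line 4: ['will', 'kitchen', 'tired'] (min_width=18, slack=0)
Line 5: ['a', 'make', 'bread', 'house'] (min_width=18, slack=0)
Line 6: ['top', 'south', 'an', 'a'] (min_width=14, slack=4)

Answer: curtain tower moon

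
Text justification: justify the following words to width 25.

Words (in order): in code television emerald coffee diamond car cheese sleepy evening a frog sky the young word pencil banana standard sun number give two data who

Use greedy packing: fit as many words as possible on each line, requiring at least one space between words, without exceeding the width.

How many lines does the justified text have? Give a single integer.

Line 1: ['in', 'code', 'television'] (min_width=18, slack=7)
Line 2: ['emerald', 'coffee', 'diamond'] (min_width=22, slack=3)
Line 3: ['car', 'cheese', 'sleepy', 'evening'] (min_width=25, slack=0)
Line 4: ['a', 'frog', 'sky', 'the', 'young', 'word'] (min_width=25, slack=0)
Line 5: ['pencil', 'banana', 'standard'] (min_width=22, slack=3)
Line 6: ['sun', 'number', 'give', 'two', 'data'] (min_width=24, slack=1)
Line 7: ['who'] (min_width=3, slack=22)
Total lines: 7

Answer: 7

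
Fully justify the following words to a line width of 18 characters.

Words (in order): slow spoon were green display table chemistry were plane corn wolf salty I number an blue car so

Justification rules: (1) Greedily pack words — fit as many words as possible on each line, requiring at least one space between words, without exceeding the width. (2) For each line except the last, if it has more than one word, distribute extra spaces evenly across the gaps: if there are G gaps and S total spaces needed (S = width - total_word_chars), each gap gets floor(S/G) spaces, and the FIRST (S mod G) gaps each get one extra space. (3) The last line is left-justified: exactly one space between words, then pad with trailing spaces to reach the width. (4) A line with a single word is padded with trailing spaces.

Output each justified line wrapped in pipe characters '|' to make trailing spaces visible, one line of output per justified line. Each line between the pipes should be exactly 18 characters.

Line 1: ['slow', 'spoon', 'were'] (min_width=15, slack=3)
Line 2: ['green', 'display'] (min_width=13, slack=5)
Line 3: ['table', 'chemistry'] (min_width=15, slack=3)
Line 4: ['were', 'plane', 'corn'] (min_width=15, slack=3)
Line 5: ['wolf', 'salty', 'I'] (min_width=12, slack=6)
Line 6: ['number', 'an', 'blue', 'car'] (min_width=18, slack=0)
Line 7: ['so'] (min_width=2, slack=16)

Answer: |slow   spoon  were|
|green      display|
|table    chemistry|
|were   plane  corn|
|wolf    salty    I|
|number an blue car|
|so                |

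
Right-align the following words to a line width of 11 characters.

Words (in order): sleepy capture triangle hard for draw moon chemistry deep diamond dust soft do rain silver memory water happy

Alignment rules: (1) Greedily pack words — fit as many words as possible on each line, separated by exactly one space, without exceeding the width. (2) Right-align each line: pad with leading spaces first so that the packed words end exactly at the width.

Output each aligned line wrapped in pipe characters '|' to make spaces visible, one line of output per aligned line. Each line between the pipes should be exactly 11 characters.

Line 1: ['sleepy'] (min_width=6, slack=5)
Line 2: ['capture'] (min_width=7, slack=4)
Line 3: ['triangle'] (min_width=8, slack=3)
Line 4: ['hard', 'for'] (min_width=8, slack=3)
Line 5: ['draw', 'moon'] (min_width=9, slack=2)
Line 6: ['chemistry'] (min_width=9, slack=2)
Line 7: ['deep'] (min_width=4, slack=7)
Line 8: ['diamond'] (min_width=7, slack=4)
Line 9: ['dust', 'soft'] (min_width=9, slack=2)
Line 10: ['do', 'rain'] (min_width=7, slack=4)
Line 11: ['silver'] (min_width=6, slack=5)
Line 12: ['memory'] (min_width=6, slack=5)
Line 13: ['water', 'happy'] (min_width=11, slack=0)

Answer: |     sleepy|
|    capture|
|   triangle|
|   hard for|
|  draw moon|
|  chemistry|
|       deep|
|    diamond|
|  dust soft|
|    do rain|
|     silver|
|     memory|
|water happy|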